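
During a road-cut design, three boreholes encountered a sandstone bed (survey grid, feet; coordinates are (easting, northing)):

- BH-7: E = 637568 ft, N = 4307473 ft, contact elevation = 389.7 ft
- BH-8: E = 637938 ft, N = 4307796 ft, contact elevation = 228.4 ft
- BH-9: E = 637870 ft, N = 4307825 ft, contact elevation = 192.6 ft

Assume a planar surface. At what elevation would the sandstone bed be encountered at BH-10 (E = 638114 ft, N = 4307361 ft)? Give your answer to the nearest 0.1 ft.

587.6 ft

Let the plane be z = a·E + b·N + c.
BH-8−BH-7: 370a + 323b = −161.3;  BH-9−BH-7: 302a + 352b = −197.1.
Solving gives a = 0.210610510, b = −0.740637426.
Then c = 389.7 − a·637568 − b·4307473 = 3056386.89.
At (638114, 4307361): z = 134393.5 − 3190192.8 + 3056386.89 = 587.6 ft.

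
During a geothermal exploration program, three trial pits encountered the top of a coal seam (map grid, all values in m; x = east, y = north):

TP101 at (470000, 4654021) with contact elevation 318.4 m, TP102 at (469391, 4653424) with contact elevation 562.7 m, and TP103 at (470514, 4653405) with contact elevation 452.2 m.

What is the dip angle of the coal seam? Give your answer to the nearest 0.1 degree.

Let the plane be z = a·x + b·y + c.
TP102−TP101: −609a − 597b = 244.3;  TP103−TP101: 514a − 616b = 133.8.
Solving gives a = −0.10353, b = −0.30360.
Gradient magnitude |∇z| = √(a² + b²) = √(0.01072 + 0.09217) = 0.32077.
True dip = arctan(0.32077) = 17.8°, dipping toward NNE (azimuth ≈ 019°).

17.8°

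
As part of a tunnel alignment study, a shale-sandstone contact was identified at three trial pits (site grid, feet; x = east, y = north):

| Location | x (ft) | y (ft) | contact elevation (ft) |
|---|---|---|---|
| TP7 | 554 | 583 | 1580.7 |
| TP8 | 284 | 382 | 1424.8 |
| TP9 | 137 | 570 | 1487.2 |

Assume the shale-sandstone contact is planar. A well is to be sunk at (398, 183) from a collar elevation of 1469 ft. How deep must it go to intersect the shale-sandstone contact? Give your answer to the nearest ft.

Two edge vectors: TP7→TP8 = (-270, -201, -155.9), TP7→TP9 = (-417, -13, -93.5).
Normal n = (TP7→TP8) × (TP7→TP9) = (16766.8, 39765.3, -80307).
So ∂z/∂x = −n_x/n_z = 0.20878 and ∂z/∂y = −n_y/n_z = 0.49517.
Intercept c from TP7: 1580.7 − 115.67 − 288.68 = 1176.35.
At (398, 183): z_contact = 83.1 + 90.6 + 1176.35 = 1350.1 ft.
Depth below ground = 1469 − 1350.1 = 119 ft.

119 ft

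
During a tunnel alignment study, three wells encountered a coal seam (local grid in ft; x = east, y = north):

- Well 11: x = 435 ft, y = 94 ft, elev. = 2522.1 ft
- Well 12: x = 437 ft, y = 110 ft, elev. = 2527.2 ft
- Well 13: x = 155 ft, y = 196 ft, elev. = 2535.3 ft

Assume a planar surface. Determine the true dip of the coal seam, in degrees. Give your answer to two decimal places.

17.61°

Two edge vectors: Well 11→Well 12 = (2, 16, 5.1), Well 11→Well 13 = (-280, 102, 13.2).
Normal n = (Well 11→Well 12) × (Well 11→Well 13) = (-309, -1454.4, 4684).
So ∂z/∂x = −n_x/n_z = 0.06597 and ∂z/∂y = −n_y/n_z = 0.31050.
Gradient magnitude |∇z| = √(a² + b²) = √(0.00435 + 0.09641) = 0.31743.
True dip = arctan(0.31743) = 17.61°, dipping toward SSW (azimuth ≈ 192°).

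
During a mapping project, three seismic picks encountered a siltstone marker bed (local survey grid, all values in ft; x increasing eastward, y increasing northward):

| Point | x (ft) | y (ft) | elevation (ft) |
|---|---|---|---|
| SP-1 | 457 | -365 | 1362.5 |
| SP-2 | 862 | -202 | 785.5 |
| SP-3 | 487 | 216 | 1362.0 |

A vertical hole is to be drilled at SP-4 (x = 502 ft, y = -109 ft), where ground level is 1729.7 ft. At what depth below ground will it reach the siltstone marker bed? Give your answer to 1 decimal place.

Let the plane be z = a·x + b·y + c.
SP-2−SP-1: 405a + 163b = −577;  SP-3−SP-1: 30a + 581b = −0.5.
Solving gives a = −1.45457, b = 0.07425.
Then c = 1362.5 − a·457 − b·-365 = 2054.34.
At (502, -109): z_contact = −730.20 − 8.09 + 2054.34 = 1316.05 ft.
Depth below ground = 1729.7 − 1316.05 = 413.6 ft.

413.6 ft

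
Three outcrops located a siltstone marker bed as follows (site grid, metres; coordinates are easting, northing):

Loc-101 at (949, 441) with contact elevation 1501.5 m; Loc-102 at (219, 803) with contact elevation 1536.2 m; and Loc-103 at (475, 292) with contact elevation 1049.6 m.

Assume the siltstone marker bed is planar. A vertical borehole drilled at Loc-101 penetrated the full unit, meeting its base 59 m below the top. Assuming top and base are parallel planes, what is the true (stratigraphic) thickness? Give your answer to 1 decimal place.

Let the plane be z = a·easting + b·northing + c.
Loc-102−Loc-101: −730a + 362b = 34.7;  Loc-103−Loc-101: −474a − 149b = −451.9.
Solving gives a = 0.56505, b = 1.23533.
|∇z| = √(a²+b²) = 1.35843, so dip δ = arctan(1.35843) = 53.64°.
True thickness = vertical thickness × cos δ = 59 × cos 53.64° = 35.0 m.

35.0 m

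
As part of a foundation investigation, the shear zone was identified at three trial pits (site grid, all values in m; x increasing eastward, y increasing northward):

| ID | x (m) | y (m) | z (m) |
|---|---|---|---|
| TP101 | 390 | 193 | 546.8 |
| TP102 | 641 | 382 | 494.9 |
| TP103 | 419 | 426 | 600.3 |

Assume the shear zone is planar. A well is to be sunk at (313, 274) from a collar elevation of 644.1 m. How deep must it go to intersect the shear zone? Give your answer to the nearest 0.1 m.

42.2 m

Two edge vectors: TP101→TP102 = (251, 189, -51.9), TP101→TP103 = (29, 233, 53.5).
Normal n = (TP101→TP102) × (TP101→TP103) = (22204.2, -14933.6, 53002).
So ∂z/∂x = −n_x/n_z = −0.41893 and ∂z/∂y = −n_y/n_z = 0.28176.
Intercept c from TP101: 546.8 + 163.38 − 54.38 = 655.80.
At (313, 274): z_contact = −131.13 + 77.20 + 655.80 = 601.88 m.
Depth below ground = 644.1 − 601.88 = 42.2 m.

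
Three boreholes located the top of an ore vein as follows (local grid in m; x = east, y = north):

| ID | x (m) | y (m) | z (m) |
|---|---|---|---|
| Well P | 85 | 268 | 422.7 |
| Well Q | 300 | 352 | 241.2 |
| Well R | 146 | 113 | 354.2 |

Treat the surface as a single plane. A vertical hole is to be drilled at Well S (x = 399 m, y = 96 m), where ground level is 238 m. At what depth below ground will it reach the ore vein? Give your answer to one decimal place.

Let the plane be z = a·x + b·y + c.
Well Q−Well P: 215a + 84b = −181.5;  Well R−Well P: 61a − 155b = −68.5.
Solving gives a = −0.88134, b = 0.09509.
Then c = 422.7 − a·85 − b·268 = 472.13.
At (399, 96): z_contact = −351.65 + 9.13 + 472.13 = 129.61 m.
Depth below ground = 238 − 129.61 = 108.4 m.

108.4 m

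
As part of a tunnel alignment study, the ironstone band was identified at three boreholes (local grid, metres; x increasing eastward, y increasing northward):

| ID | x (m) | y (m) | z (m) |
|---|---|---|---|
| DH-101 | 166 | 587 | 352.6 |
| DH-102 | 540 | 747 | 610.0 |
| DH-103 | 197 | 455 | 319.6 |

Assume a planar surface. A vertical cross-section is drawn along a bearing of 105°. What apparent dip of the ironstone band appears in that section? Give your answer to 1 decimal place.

22.5°

Two edge vectors: DH-101→DH-102 = (374, 160, 257.4), DH-101→DH-103 = (31, -132, -33).
Normal n = (DH-101→DH-102) × (DH-101→DH-103) = (28696.8, 20321.4, -54328).
So ∂z/∂x = −n_x/n_z = 0.52821 and ∂z/∂y = −n_y/n_z = 0.37405.
Unit vector along 105° is (sin 105°, cos 105°) = (0.9659, -0.2588).
Slope in that direction = a·(0.9659) + b·(-0.2588) = 0.41340.
Apparent dip = arctan|0.41340| = 22.5° (true dip is 32.9°, so apparent ≤ true as expected).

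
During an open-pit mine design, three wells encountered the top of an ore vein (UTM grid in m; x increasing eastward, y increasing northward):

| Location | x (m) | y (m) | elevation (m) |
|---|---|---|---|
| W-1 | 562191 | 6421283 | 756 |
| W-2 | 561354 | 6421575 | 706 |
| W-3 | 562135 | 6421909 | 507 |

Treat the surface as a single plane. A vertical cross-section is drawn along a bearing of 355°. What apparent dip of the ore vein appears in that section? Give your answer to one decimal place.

21.6°

Two edge vectors: W-1→W-2 = (-837, 292, -50), W-1→W-3 = (-56, 626, -249).
Normal n = (W-1→W-2) × (W-1→W-3) = (-41408, -205613, -507610).
So ∂z/∂x = −n_x/n_z = −0.08157 and ∂z/∂y = −n_y/n_z = −0.40506.
Unit vector along 355° is (sin 355°, cos 355°) = (-0.0872, 0.9962).
Slope in that direction = a·(-0.0872) + b·(0.9962) = −0.39641.
Apparent dip = arctan|0.39641| = 21.6° (true dip is 22.5°, so apparent ≤ true as expected).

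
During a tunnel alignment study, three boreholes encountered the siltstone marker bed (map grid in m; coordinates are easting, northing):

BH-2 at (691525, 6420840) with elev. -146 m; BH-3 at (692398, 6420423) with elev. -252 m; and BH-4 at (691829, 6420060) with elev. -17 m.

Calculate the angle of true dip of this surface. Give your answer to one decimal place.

19.8°

Let the plane be z = a·easting + b·northing + c.
BH-3−BH-2: 873a − 417b = −106;  BH-4−BH-2: 304a − 780b = 129.
Solving gives a = −0.24626, b = −0.26136.
Gradient magnitude |∇z| = √(a² + b²) = √(0.06065 + 0.06831) = 0.35911.
True dip = arctan(0.35911) = 19.8°, dipping toward NE (azimuth ≈ 043°).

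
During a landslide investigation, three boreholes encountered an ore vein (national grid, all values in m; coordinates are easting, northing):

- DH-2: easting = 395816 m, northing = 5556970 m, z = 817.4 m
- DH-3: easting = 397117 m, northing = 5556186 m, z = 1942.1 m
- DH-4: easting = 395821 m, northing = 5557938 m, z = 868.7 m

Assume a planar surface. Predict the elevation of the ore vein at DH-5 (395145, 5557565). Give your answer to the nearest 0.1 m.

246.6 m

Two edge vectors: DH-2→DH-3 = (1301, -784, 1124.7), DH-2→DH-4 = (5, 968, 51.3).
Normal n = (DH-2→DH-3) × (DH-2→DH-4) = (-1128928.8, -61117.8, 1263288).
So ∂z/∂easting = −n_x/n_z = 0.893643255 and ∂z/∂northing = −n_y/n_z = 0.048379942.
Intercept c from DH-2: 817.4 − 353718.30 − 268845.89 = −621746.78.
At (395145, 5557565): z = 353118.7 + 268874.7 − 621746.78 = 246.6 m.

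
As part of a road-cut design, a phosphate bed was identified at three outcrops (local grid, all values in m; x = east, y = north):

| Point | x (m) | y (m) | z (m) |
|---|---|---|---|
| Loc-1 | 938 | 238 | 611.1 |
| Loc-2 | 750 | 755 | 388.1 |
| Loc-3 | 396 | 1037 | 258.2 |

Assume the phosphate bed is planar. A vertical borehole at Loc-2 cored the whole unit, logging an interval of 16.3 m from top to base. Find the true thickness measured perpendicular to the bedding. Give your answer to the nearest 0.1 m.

Let the plane be z = a·x + b·y + c.
Loc-2−Loc-1: −188a + 517b = −223;  Loc-3−Loc-1: −542a + 799b = −352.9.
Solving gives a = 0.03286, b = −0.41938.
|∇z| = √(a²+b²) = 0.42067, so dip δ = arctan(0.42067) = 22.82°.
True thickness = vertical thickness × cos δ = 16.3 × cos 22.82° = 15.0 m.

15.0 m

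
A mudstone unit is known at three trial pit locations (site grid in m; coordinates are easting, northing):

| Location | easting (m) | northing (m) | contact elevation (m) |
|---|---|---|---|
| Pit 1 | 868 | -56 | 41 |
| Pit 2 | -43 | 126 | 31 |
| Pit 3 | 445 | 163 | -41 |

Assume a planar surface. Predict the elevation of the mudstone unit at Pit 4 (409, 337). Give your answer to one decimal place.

Let the plane be z = a·easting + b·northing + c.
Pit 2−Pit 1: −911a + 182b = −10;  Pit 3−Pit 1: −423a + 219b = −82.
Solving gives a = −0.10393, b = −0.57517.
Then c = 41 − a·868 − b·-56 = 99.00.
At (409, 337): z = −42.5 − 193.8 + 99.00 = -137.3 m.

-137.3 m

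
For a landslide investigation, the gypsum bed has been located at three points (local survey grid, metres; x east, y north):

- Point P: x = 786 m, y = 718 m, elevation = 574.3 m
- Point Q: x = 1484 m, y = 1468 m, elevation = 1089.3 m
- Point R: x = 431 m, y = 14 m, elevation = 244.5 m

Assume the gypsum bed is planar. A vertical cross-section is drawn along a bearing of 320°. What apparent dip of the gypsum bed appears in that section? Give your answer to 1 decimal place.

9.5°

Let the plane be z = a·x + b·y + c.
Point Q−Point P: 698a + 750b = 515;  Point R−Point P: −355a − 704b = −329.8.
Solving gives a = 0.51172, b = 0.21042.
Unit vector along 320° is (sin 320°, cos 320°) = (-0.6428, 0.7660).
Slope in that direction = a·(-0.6428) + b·(0.7660) = −0.16773.
Apparent dip = arctan|0.16773| = 9.5° (true dip is 29.0°, so apparent ≤ true as expected).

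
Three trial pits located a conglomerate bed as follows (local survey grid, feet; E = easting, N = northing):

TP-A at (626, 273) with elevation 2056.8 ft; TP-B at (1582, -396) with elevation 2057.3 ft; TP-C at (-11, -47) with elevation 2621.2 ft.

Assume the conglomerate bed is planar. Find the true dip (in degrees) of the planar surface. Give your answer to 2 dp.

Let the plane be z = a·E + b·N + c.
TP-B−TP-A: 956a − 669b = 0.5;  TP-C−TP-A: −637a − 320b = 564.4.
Solving gives a = −0.51555, b = −0.73747.
Gradient magnitude |∇z| = √(a² + b²) = √(0.26580 + 0.54387) = 0.89981.
True dip = arctan(0.89981) = 41.98°, dipping toward NE (azimuth ≈ 035°).

41.98°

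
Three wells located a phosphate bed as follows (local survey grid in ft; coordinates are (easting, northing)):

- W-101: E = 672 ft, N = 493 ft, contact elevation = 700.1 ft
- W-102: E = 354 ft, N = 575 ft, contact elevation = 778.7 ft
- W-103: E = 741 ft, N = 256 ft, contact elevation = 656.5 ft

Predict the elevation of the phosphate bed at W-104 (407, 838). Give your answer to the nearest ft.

Let the plane be z = a·E + b·N + c.
W-102−W-101: −318a + 82b = 78.6;  W-103−W-101: 69a − 237b = −43.6.
Solving gives a = −0.21594, b = 0.12110.
Then c = 700.1 − a·672 − b·493 = 785.51.
At (407, 838): z = −87.9 + 101.5 + 785.51 = 799.1 ft.

799 ft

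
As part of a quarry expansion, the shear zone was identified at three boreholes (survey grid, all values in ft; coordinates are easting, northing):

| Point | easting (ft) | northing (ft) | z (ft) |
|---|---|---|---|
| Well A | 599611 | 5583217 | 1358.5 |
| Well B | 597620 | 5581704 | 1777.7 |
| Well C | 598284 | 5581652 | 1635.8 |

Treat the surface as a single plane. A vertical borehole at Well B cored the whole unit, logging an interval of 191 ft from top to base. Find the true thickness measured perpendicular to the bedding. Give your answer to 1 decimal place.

186.8 ft

Two edge vectors: Well A→Well B = (-1991, -1513, 419.2), Well A→Well C = (-1327, -1565, 277.3).
Normal n = (Well A→Well B) × (Well A→Well C) = (236493.1, -4174.1, 1108164).
So ∂z/∂easting = −n_x/n_z = −0.21341 and ∂z/∂northing = −n_y/n_z = 0.00377.
|∇z| = √(a²+b²) = 0.21344, so dip δ = arctan(0.21344) = 12.05°.
True thickness = vertical thickness × cos δ = 191 × cos 12.05° = 186.8 ft.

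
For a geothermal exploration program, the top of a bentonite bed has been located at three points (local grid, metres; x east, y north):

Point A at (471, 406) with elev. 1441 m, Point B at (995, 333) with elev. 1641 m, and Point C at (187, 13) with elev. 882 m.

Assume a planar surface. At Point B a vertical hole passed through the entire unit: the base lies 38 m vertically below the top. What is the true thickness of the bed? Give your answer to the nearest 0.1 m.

24.7 m

Two edge vectors: Point A→Point B = (524, -73, 200), Point A→Point C = (-284, -393, -559).
Normal n = (Point A→Point B) × (Point A→Point C) = (119407, 236116, -226664).
So ∂z/∂x = −n_x/n_z = 0.52680 and ∂z/∂y = −n_y/n_z = 1.04170.
|∇z| = √(a²+b²) = 1.16733, so dip δ = arctan(1.16733) = 49.41°.
True thickness = vertical thickness × cos δ = 38 × cos 49.41° = 24.7 m.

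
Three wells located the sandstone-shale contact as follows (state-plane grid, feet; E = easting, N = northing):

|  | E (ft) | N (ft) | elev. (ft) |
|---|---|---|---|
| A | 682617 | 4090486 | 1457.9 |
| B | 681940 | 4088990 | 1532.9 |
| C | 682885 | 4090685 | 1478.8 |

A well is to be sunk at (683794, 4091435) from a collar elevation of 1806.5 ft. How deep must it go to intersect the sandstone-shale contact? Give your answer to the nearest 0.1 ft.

266.5 ft

Let the plane be z = a·E + b·N + c.
B−A: −677a − 1496b = 75;  C−A: 268a + 199b = 20.9.
Solving gives a = 0.173518153, b = −0.128657613.
Then c = 1457.9 − a·682617 − b·4090486 = 409283.63.
At (683794, 4091435): z_contact = 118650.67 − 526394.26 + 409283.63 = 1540.03 ft.
Depth below ground = 1806.5 − 1540.03 = 266.5 ft.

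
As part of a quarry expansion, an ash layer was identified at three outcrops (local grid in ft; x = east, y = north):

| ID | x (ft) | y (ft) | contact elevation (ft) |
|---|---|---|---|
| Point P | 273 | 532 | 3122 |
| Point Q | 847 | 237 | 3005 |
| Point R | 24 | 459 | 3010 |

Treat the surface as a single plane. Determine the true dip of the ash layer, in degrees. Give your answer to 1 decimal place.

Two edge vectors: Point P→Point Q = (574, -295, -117), Point P→Point R = (-249, -73, -112).
Normal n = (Point P→Point Q) × (Point P→Point R) = (24499, 93421, -115357).
So ∂z/∂x = −n_x/n_z = 0.21238 and ∂z/∂y = −n_y/n_z = 0.80984.
Gradient magnitude |∇z| = √(a² + b²) = √(0.04510 + 0.65584) = 0.83723.
True dip = arctan(0.83723) = 39.9°, dipping toward SSW (azimuth ≈ 195°).

39.9°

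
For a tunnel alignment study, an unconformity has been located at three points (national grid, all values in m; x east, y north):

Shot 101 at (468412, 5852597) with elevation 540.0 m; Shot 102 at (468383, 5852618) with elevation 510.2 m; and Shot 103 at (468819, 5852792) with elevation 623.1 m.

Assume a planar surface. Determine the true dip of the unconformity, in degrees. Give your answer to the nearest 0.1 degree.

40.9°

Two edge vectors: Shot 101→Shot 102 = (-29, 21, -29.8), Shot 101→Shot 103 = (407, 195, 83.1).
Normal n = (Shot 101→Shot 102) × (Shot 101→Shot 103) = (7556.1, -9718.7, -14202).
So ∂z/∂x = −n_x/n_z = 0.53204 and ∂z/∂y = −n_y/n_z = −0.68432.
Gradient magnitude |∇z| = √(a² + b²) = √(0.28307 + 0.46829) = 0.86681.
True dip = arctan(0.86681) = 40.9°, dipping toward NW (azimuth ≈ 322°).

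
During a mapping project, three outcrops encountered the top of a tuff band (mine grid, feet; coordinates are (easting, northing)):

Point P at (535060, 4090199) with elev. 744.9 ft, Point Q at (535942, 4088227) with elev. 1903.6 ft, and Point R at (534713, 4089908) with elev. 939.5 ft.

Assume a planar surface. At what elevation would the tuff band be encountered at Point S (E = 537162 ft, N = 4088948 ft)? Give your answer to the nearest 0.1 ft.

1403.6 ft

Two edge vectors: Point P→Point Q = (882, -1972, 1158.7), Point P→Point R = (-347, -291, 194.6).
Normal n = (Point P→Point Q) × (Point P→Point R) = (-46569.5, -573706.1, -940946).
So ∂z/∂E = −n_x/n_z = −0.049492213 and ∂z/∂N = −n_y/n_z = −0.609712034.
Intercept c from Point P: 744.9 + 26481.30 + 2493843.55 = 2521069.76.
At (537162, 4088948): z = −26585.3 − 2493080.8 + 2521069.76 = 1403.6 ft.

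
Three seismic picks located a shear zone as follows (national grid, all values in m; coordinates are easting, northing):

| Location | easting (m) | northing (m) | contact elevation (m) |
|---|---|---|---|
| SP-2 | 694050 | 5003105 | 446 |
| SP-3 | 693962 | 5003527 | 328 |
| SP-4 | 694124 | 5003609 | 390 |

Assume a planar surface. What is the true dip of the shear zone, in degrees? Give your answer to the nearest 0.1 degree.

Two edge vectors: SP-2→SP-3 = (-88, 422, -118), SP-2→SP-4 = (74, 504, -56).
Normal n = (SP-2→SP-3) × (SP-2→SP-4) = (35840, -13660, -75580).
So ∂z/∂easting = −n_x/n_z = 0.47420 and ∂z/∂northing = −n_y/n_z = −0.18074.
Gradient magnitude |∇z| = √(a² + b²) = √(0.22487 + 0.03267) = 0.50747.
True dip = arctan(0.50747) = 26.9°, dipping toward WNW (azimuth ≈ 291°).

26.9°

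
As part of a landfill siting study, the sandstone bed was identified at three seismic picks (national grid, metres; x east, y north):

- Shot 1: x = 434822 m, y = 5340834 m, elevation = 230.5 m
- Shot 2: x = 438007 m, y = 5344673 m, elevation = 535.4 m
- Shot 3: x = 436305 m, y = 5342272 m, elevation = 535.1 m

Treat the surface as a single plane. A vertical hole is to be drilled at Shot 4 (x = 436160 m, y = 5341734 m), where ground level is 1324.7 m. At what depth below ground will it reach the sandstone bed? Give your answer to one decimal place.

Two edge vectors: Shot 1→Shot 2 = (3185, 3839, 304.9), Shot 1→Shot 3 = (1483, 1438, 304.6).
Normal n = (Shot 1→Shot 2) × (Shot 1→Shot 3) = (730913.2, -517984.3, -1113207).
So ∂z/∂x = −n_x/n_z = 0.656583367 and ∂z/∂y = −n_y/n_z = −0.465308159.
Intercept c from Shot 1: 230.5 − 285496.89 + 2485133.64 = 2199867.24.
At (436160, 5341734): z_contact = 286375.40 − 2485552.41 + 2199867.24 = 690.23 m.
Depth below ground = 1324.7 − 690.23 = 634.5 m.

634.5 m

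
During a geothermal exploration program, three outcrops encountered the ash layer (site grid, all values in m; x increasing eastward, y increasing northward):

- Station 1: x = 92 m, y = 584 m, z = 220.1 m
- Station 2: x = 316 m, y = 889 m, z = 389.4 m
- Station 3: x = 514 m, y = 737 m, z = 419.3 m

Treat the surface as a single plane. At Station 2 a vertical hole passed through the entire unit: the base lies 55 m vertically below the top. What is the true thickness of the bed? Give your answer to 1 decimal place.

49.9 m

Two edge vectors: Station 1→Station 2 = (224, 305, 169.3), Station 1→Station 3 = (422, 153, 199.2).
Normal n = (Station 1→Station 2) × (Station 1→Station 3) = (34853.1, 26823.8, -94438).
So ∂z/∂x = −n_x/n_z = 0.36906 and ∂z/∂y = −n_y/n_z = 0.28404.
|∇z| = √(a²+b²) = 0.46570, so dip δ = arctan(0.46570) = 24.97°.
True thickness = vertical thickness × cos δ = 55 × cos 24.97° = 49.9 m.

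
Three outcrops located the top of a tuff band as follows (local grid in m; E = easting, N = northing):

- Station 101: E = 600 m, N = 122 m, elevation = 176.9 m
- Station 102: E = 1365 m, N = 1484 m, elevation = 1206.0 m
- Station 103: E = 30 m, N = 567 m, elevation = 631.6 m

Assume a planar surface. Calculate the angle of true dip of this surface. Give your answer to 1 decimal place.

Let the plane be z = a·E + b·N + c.
Station 102−Station 101: 765a + 1362b = 1029.1;  Station 103−Station 101: −570a + 445b = 454.7.
Solving gives a = −0.14448, b = 0.83673.
Gradient magnitude |∇z| = √(a² + b²) = √(0.02087 + 0.70012) = 0.84911.
True dip = arctan(0.84911) = 40.3°, dipping toward S (azimuth ≈ 170°).

40.3°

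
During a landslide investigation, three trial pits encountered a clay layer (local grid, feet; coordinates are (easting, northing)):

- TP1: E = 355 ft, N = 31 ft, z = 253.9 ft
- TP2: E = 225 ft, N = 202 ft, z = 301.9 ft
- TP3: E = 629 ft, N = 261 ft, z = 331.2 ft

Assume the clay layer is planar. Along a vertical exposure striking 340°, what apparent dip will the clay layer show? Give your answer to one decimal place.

Two edge vectors: TP1→TP2 = (-130, 171, 48), TP1→TP3 = (274, 230, 77.3).
Normal n = (TP1→TP2) × (TP1→TP3) = (2178.3, 23201, -76754).
So ∂z/∂E = −n_x/n_z = 0.02838 and ∂z/∂N = −n_y/n_z = 0.30228.
Unit vector along 340° is (sin 340°, cos 340°) = (-0.3420, 0.9397).
Slope in that direction = a·(-0.3420) + b·(0.9397) = 0.27434.
Apparent dip = arctan|0.27434| = 15.3° (true dip is 16.9°, so apparent ≤ true as expected).

15.3°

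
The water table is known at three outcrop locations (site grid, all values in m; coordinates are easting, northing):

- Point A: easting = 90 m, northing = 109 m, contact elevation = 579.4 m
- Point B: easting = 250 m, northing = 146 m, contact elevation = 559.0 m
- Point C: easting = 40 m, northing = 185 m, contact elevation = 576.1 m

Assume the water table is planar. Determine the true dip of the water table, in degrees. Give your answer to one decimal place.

8.5°

Two edge vectors: Point A→Point B = (160, 37, -20.4), Point A→Point C = (-50, 76, -3.3).
Normal n = (Point A→Point B) × (Point A→Point C) = (1428.3, 1548, 14010).
So ∂z/∂easting = −n_x/n_z = −0.10195 and ∂z/∂northing = −n_y/n_z = −0.11049.
Gradient magnitude |∇z| = √(a² + b²) = √(0.01039 + 0.01221) = 0.15034.
True dip = arctan(0.15034) = 8.5°, dipping toward NE (azimuth ≈ 043°).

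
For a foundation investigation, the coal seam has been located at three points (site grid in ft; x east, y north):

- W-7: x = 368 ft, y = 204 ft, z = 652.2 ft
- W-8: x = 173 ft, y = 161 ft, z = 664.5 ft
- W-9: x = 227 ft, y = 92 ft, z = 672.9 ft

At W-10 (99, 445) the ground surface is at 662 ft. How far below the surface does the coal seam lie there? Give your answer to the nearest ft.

37 ft

Let the plane be z = a·x + b·y + c.
W-8−W-7: −195a − 43b = 12.3;  W-9−W-7: −141a − 112b = 20.7.
Solving gives a = −0.03090, b = −0.14592.
Then c = 652.2 − a·368 − b·204 = 693.34.
At (99, 445): z_contact = −3.1 − 64.9 + 693.34 = 625.3 ft.
Depth below ground = 662 − 625.3 = 37 ft.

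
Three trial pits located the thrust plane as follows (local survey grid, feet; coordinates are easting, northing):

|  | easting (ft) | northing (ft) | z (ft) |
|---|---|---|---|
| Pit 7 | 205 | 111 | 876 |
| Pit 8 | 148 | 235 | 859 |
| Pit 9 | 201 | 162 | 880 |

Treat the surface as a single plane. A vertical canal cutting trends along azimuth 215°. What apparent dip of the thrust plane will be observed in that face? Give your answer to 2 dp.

Let the plane be z = a·easting + b·northing + c.
Pit 8−Pit 7: −57a + 124b = −17;  Pit 9−Pit 7: −4a + 51b = 4.
Solving gives a = 0.56533, b = 0.12277.
Unit vector along 215° is (sin 215°, cos 215°) = (-0.5736, -0.8192).
Slope in that direction = a·(-0.5736) + b·(-0.8192) = −0.42483.
Apparent dip = arctan|0.42483| = 23.02° (true dip is 30.0°, so apparent ≤ true as expected).

23.02°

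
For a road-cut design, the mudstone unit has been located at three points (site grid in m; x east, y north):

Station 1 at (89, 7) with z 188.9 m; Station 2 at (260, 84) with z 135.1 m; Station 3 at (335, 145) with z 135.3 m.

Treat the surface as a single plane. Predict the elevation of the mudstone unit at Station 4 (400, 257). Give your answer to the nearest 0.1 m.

187.2 m

Let the plane be z = a·x + b·y + c.
Station 2−Station 1: 171a + 77b = −53.8;  Station 3−Station 1: 246a + 138b = −53.6.
Solving gives a = −0.70816, b = 0.87397.
Then c = 188.9 − a·89 − b·7 = 245.81.
At (400, 257): z = −283.3 + 224.6 + 245.81 = 187.2 m.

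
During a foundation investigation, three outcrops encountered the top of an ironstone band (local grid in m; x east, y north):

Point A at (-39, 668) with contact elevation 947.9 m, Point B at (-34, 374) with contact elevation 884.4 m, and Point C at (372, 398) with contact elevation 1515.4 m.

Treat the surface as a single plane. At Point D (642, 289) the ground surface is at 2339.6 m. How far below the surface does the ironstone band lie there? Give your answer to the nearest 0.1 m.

Let the plane be z = a·x + b·y + c.
Point B−Point A: 5a − 294b = −63.5;  Point C−Point A: 411a − 270b = 567.5.
Solving gives a = 1.53987, b = 0.24217.
Then c = 947.9 − a·-39 − b·668 = 846.18.
At (642, 289): z_contact = 988.60 + 69.99 + 846.18 = 1904.77 m.
Depth below ground = 2339.6 − 1904.77 = 434.8 m.

434.8 m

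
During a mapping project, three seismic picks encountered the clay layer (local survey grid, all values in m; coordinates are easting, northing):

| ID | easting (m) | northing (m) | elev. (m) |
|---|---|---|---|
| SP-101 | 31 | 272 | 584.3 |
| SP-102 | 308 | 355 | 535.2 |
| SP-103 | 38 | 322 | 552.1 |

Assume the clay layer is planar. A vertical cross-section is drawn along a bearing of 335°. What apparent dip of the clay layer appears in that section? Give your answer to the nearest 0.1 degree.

Let the plane be z = a·easting + b·northing + c.
SP-102−SP-101: 277a + 83b = −49.1;  SP-103−SP-101: 7a + 50b = −32.2.
Solving gives a = 0.01640, b = −0.64630.
Unit vector along 335° is (sin 335°, cos 335°) = (-0.4226, 0.9063).
Slope in that direction = a·(-0.4226) + b·(0.9063) = −0.59267.
Apparent dip = arctan|0.59267| = 30.7° (true dip is 32.9°, so apparent ≤ true as expected).

30.7°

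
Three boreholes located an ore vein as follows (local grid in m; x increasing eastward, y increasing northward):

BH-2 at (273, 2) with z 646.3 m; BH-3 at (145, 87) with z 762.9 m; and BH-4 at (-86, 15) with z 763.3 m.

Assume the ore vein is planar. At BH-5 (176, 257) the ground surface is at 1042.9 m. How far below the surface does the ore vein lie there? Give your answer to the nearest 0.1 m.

130.7 m

Let the plane be z = a·x + b·y + c.
BH-3−BH-2: −128a + 85b = 116.6;  BH-4−BH-2: −359a + 13b = 117.
Solving gives a = −0.29216, b = 0.93180.
Then c = 646.3 − a·273 − b·2 = 724.20.
At (176, 257): z_contact = −51.42 + 239.47 + 724.20 = 912.25 m.
Depth below ground = 1042.9 − 912.25 = 130.7 m.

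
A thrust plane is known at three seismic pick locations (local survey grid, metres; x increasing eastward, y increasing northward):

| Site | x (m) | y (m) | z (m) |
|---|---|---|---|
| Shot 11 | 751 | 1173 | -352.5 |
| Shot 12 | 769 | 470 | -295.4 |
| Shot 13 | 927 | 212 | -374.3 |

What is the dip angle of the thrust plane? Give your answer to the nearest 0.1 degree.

Two edge vectors: Shot 11→Shot 12 = (18, -703, 57.1), Shot 11→Shot 13 = (176, -961, -21.8).
Normal n = (Shot 11→Shot 12) × (Shot 11→Shot 13) = (70198.5, 10442, 106430).
So ∂z/∂x = −n_x/n_z = −0.65957 and ∂z/∂y = −n_y/n_z = −0.09811.
Gradient magnitude |∇z| = √(a² + b²) = √(0.43504 + 0.00963) = 0.66683.
True dip = arctan(0.66683) = 33.7°, dipping toward E (azimuth ≈ 082°).

33.7°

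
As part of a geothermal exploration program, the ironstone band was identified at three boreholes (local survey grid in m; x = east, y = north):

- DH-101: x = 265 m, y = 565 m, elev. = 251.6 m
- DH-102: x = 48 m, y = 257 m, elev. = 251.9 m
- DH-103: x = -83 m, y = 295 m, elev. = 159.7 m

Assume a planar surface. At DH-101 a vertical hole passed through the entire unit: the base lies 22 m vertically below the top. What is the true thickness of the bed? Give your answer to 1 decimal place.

Let the plane be z = a·x + b·y + c.
DH-102−DH-101: −217a − 308b = 0.3;  DH-103−DH-101: −348a − 270b = −91.9.
Solving gives a = 0.58415, b = −0.41253.
|∇z| = √(a²+b²) = 0.71513, so dip δ = arctan(0.71513) = 35.57°.
True thickness = vertical thickness × cos δ = 22 × cos 35.57° = 17.9 m.

17.9 m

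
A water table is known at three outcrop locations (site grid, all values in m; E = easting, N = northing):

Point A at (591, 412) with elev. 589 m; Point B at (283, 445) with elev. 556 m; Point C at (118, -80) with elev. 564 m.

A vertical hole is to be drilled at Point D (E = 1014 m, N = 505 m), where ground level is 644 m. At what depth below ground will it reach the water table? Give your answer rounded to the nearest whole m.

Two edge vectors: Point A→Point B = (-308, 33, -33), Point A→Point C = (-473, -492, -25).
Normal n = (Point A→Point B) × (Point A→Point C) = (-17061, 7909, 167145).
So ∂z/∂E = −n_x/n_z = 0.10207 and ∂z/∂N = −n_y/n_z = −0.04732.
Intercept c from Point A: 589 − 60.33 + 19.50 = 548.17.
At (1014, 505): z_contact = 103.5 − 23.9 + 548.17 = 627.8 m.
Depth below ground = 644 − 627.8 = 16 m.

16 m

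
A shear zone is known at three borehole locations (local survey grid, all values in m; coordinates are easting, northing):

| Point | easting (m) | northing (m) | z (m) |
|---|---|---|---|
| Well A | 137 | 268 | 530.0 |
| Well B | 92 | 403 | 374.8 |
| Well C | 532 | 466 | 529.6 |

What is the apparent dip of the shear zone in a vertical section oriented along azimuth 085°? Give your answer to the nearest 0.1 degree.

22.1°

Let the plane be z = a·easting + b·northing + c.
Well B−Well A: −45a + 135b = −155.2;  Well C−Well A: 395a + 198b = −0.4.
Solving gives a = 0.49290, b = −0.98533.
Unit vector along 085° is (sin 85°, cos 85°) = (0.9962, 0.0872).
Slope in that direction = a·(0.9962) + b·(0.0872) = 0.40515.
Apparent dip = arctan|0.40515| = 22.1° (true dip is 47.8°, so apparent ≤ true as expected).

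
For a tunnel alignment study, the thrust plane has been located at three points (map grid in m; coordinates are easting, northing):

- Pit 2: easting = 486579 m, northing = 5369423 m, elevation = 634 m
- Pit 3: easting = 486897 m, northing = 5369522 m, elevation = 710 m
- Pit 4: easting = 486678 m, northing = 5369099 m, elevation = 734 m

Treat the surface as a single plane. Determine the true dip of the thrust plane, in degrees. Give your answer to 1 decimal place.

20.5°

Two edge vectors: Pit 2→Pit 3 = (318, 99, 76), Pit 2→Pit 4 = (99, -324, 100).
Normal n = (Pit 2→Pit 3) × (Pit 2→Pit 4) = (34524, -24276, -112833).
So ∂z/∂easting = −n_x/n_z = 0.30597 and ∂z/∂northing = −n_y/n_z = −0.21515.
Gradient magnitude |∇z| = √(a² + b²) = √(0.09362 + 0.04629) = 0.37405.
True dip = arctan(0.37405) = 20.5°, dipping toward NW (azimuth ≈ 305°).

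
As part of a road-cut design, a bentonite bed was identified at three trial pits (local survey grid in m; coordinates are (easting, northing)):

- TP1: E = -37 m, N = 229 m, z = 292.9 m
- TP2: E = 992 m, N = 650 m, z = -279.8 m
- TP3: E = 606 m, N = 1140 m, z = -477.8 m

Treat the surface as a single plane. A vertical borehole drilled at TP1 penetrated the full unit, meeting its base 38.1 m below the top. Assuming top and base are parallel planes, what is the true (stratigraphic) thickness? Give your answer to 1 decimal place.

Two edge vectors: TP1→TP2 = (1029, 421, -572.7), TP1→TP3 = (643, 911, -770.7).
Normal n = (TP1→TP2) × (TP1→TP3) = (197265, 424804.2, 666716).
So ∂z/∂E = −n_x/n_z = −0.29588 and ∂z/∂N = −n_y/n_z = −0.63716.
|∇z| = √(a²+b²) = 0.70251, so dip δ = arctan(0.70251) = 35.09°.
True thickness = vertical thickness × cos δ = 38.1 × cos 35.09° = 31.2 m.

31.2 m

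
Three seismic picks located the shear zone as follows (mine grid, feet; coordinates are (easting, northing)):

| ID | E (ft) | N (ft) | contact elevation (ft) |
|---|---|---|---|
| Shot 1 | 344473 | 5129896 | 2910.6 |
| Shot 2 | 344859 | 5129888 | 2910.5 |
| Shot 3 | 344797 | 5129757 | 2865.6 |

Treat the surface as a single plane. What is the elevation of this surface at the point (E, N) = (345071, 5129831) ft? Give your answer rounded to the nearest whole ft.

Two edge vectors: Shot 1→Shot 2 = (386, -8, -0.1), Shot 1→Shot 3 = (324, -139, -45).
Normal n = (Shot 1→Shot 2) × (Shot 1→Shot 3) = (346.1, 17337.6, -51062).
So ∂z/∂E = −n_x/n_z = 0.00677803 and ∂z/∂N = −n_y/n_z = 0.33954017.
Intercept c from Shot 1: 2910.6 − 2334.85 − 1741805.74 = −1741229.99.
At (345071, 5129831): z = 2338.9 + 1741783.7 − 1741229.99 = 2892.6 ft.

2893 ft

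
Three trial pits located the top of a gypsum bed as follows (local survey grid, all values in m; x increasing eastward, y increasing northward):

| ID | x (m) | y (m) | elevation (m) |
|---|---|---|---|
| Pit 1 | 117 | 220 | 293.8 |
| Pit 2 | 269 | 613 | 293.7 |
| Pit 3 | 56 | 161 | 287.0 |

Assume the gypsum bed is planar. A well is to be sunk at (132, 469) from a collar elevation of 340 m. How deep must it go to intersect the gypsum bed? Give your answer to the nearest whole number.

61 m

Let the plane be z = a·x + b·y + c.
Pit 2−Pit 1: 152a + 393b = −0.1;  Pit 3−Pit 1: −61a − 59b = −6.8.
Solving gives a = 0.17849, b = −0.06929.
Then c = 293.8 − a·117 − b·220 = 288.16.
At (132, 469): z_contact = 23.6 − 32.5 + 288.16 = 279.2 m.
Depth below ground = 340 − 279.2 = 61 m.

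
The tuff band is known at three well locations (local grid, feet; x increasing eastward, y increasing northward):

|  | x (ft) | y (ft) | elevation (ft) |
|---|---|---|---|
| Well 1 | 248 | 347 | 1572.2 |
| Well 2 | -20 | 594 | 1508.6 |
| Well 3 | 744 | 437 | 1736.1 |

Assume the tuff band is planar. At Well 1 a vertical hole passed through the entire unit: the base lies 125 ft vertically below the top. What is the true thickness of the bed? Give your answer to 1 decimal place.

Let the plane be z = a·x + b·y + c.
Well 2−Well 1: −268a + 247b = −63.6;  Well 3−Well 1: 496a + 90b = 163.9.
Solving gives a = 0.31512, b = 0.08443.
|∇z| = √(a²+b²) = 0.32624, so dip δ = arctan(0.32624) = 18.07°.
True thickness = vertical thickness × cos δ = 125 × cos 18.07° = 118.8 ft.

118.8 ft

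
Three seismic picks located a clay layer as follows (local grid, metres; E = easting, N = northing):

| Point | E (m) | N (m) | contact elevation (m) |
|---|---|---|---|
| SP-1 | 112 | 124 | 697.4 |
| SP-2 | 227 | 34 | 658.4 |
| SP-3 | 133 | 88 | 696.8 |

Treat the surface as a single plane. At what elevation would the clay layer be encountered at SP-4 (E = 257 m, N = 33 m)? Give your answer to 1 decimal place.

Let the plane be z = a·E + b·N + c.
SP-2−SP-1: 115a − 90b = −39;  SP-3−SP-1: 21a − 36b = −0.6.
Solving gives a = −0.60000, b = −0.33333.
Then c = 697.4 − a·112 − b·124 = 805.93.
At (257, 33): z = −154.2 − 11.0 + 805.93 = 640.7 m.

640.7 m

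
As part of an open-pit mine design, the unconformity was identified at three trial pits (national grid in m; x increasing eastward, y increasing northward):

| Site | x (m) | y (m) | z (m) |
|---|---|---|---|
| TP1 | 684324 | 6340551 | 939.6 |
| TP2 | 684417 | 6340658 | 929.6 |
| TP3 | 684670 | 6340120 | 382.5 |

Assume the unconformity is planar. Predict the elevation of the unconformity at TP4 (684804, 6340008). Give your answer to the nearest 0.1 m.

Two edge vectors: TP1→TP2 = (93, 107, -10), TP1→TP3 = (346, -431, -557.1).
Normal n = (TP1→TP2) × (TP1→TP3) = (-63919.7, 48350.3, -77105).
So ∂z/∂x = −n_x/n_z = −0.828995526 and ∂z/∂y = −n_y/n_z = 0.627070877.
Intercept c from TP1: 939.6 + 567301.53 − 3975974.88 = −3407733.74.
At (684804, 6340008): z = −567699.5 + 3975634.4 − 3407733.74 = 201.2 m.

201.2 m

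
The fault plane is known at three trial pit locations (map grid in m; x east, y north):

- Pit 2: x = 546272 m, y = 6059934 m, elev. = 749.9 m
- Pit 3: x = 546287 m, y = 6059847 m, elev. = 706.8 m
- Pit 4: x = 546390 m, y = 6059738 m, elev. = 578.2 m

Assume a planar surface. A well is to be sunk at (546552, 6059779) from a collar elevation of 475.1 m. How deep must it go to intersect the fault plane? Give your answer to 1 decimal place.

Two edge vectors: Pit 2→Pit 3 = (15, -87, -43.1), Pit 2→Pit 4 = (118, -196, -171.7).
Normal n = (Pit 2→Pit 3) × (Pit 2→Pit 4) = (6490.3, -2510.3, 7326).
So ∂z/∂x = −n_x/n_z = −0.885926836 and ∂z/∂y = −n_y/n_z = 0.342656293.
Intercept c from Pit 2: 749.9 + 483957.02 − 2076474.52 = −1591767.59.
At (546552, 6059779): z_contact = −484205.08 + 2076421.41 − 1591767.59 = 448.73 m.
Depth below ground = 475.1 − 448.73 = 26.4 m.

26.4 m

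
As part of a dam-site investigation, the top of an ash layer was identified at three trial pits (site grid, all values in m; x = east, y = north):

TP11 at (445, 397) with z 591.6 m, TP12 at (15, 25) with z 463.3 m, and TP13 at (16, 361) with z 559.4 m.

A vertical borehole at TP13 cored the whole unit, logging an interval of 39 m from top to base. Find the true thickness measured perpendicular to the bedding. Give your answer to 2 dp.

37.45 m

Two edge vectors: TP11→TP12 = (-430, -372, -128.3), TP11→TP13 = (-429, -36, -32.2).
Normal n = (TP11→TP12) × (TP11→TP13) = (7359.6, 41194.7, -144108).
So ∂z/∂x = −n_x/n_z = 0.05107 and ∂z/∂y = −n_y/n_z = 0.28586.
|∇z| = √(a²+b²) = 0.29039, so dip δ = arctan(0.29039) = 16.19°.
True thickness = vertical thickness × cos δ = 39 × cos 16.19° = 37.45 m.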